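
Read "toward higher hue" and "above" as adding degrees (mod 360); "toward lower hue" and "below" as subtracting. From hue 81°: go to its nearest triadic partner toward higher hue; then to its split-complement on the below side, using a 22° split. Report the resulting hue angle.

359°

+120° (triadic ↑): 81 + 120 = 201°
+158° (split-comp 22° ↓): 201 + 158 = 359°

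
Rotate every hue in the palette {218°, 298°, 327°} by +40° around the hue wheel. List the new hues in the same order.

218 + 40 = 258°
298 + 40 = 338°
327 + 40 = 367 → 367 − 360 = 7°

258°, 338°, 7°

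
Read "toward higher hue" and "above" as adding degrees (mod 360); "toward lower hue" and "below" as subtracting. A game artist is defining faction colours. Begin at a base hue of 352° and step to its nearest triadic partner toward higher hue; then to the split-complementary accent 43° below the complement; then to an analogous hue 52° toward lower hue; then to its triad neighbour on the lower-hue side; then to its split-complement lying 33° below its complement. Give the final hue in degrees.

224°

triadic ↑ +120°: 352 + 120 = 472 → 472 − 360 = 112°
split-comp 43° ↓ +137°: 112 + 137 = 249°
analog 52° ↓ −52°: 249 − 52 = 197°
triadic ↓ −120°: 197 − 120 = 77°
split-comp 33° ↓ +147°: 77 + 147 = 224°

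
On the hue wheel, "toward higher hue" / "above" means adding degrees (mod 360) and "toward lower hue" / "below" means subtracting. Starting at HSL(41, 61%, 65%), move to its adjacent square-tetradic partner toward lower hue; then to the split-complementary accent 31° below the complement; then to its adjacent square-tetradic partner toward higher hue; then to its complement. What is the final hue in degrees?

41 − 90 = -49 → -49 + 360 = 311°   (square ↓)
311 + 149 = 460 → 460 − 360 = 100°   (split-comp 31° ↓)
100 + 90 = 190°   (square ↑)
190 + 180 = 370 → 370 − 360 = 10°   (complement)

10°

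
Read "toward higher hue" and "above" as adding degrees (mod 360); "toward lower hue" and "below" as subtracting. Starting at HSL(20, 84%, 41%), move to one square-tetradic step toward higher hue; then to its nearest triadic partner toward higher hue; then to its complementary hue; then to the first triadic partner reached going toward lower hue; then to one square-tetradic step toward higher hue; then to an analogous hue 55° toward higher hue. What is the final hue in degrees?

+90° (square ↑): 20 + 90 = 110°
+120° (triadic ↑): 110 + 120 = 230°
+180° (complement): 230 + 180 = 410 → 410 − 360 = 50°
−120° (triadic ↓): 50 − 120 = -70 → -70 + 360 = 290°
+90° (square ↑): 290 + 90 = 380 → 380 − 360 = 20°
+55° (analog 55° ↑): 20 + 55 = 75°

75°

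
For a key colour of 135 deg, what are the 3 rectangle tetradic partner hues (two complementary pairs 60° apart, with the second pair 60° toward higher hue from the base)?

135 + 60 = 195°
135 + 180 = 315°
135 + 240 = 375 → 375 − 360 = 15°

195°, 315° and 15°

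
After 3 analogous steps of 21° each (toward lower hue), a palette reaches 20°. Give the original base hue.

3 steps of 21° (toward lower hue) give a net shift of −63°.
Start = end − shift: 20 + 63 = 83°

83°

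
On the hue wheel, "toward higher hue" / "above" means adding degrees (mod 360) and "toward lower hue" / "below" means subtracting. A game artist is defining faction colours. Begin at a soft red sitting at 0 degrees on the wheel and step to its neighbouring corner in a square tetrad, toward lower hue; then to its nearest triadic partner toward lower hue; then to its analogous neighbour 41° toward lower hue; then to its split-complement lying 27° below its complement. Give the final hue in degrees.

−90° (square ↓): 0 − 90 = -90 → -90 + 360 = 270°
−120° (triadic ↓): 270 − 120 = 150°
−41° (analog 41° ↓): 150 − 41 = 109°
+153° (split-comp 27° ↓): 109 + 153 = 262°

262°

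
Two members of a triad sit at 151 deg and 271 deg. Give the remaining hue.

A triad spaces three hues 120° apart.
The full set is {31°, 151°, 271°}.

31°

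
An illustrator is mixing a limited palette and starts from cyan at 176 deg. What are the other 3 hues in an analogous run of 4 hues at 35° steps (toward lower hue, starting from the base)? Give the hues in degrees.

Analogous hues sit every 35° along the wheel.
176 − 35 = 141°
176 − 70 = 106°
176 − 105 = 71°

141°, 106°, and 71°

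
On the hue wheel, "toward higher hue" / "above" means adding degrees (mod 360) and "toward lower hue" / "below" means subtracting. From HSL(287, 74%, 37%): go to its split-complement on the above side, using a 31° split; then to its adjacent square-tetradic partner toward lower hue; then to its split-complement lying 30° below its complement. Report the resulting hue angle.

198°

+211° (split-comp 31° ↑): 287 + 211 = 498 → 498 − 360 = 138°
−90° (square ↓): 138 − 90 = 48°
+150° (split-comp 30° ↓): 48 + 150 = 198°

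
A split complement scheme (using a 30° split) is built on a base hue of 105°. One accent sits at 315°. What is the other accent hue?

255°

Split-complementary hues sit 30° either side of the complement.
Complement of the base 105°: 105 + 180 = 285°
The given accent 315° is 30° one side of 285°; the other accent sits 30° the other side: 285 − 30 = 255°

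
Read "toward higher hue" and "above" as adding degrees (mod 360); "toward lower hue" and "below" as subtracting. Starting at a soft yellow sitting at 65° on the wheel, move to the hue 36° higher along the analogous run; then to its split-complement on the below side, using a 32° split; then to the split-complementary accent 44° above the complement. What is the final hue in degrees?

+36° (analog 36° ↑): 65 + 36 = 101°
+148° (split-comp 32° ↓): 101 + 148 = 249°
+224° (split-comp 44° ↑): 249 + 224 = 473 → 473 − 360 = 113°

113°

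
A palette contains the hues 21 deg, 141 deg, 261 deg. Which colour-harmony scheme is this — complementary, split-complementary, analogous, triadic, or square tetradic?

triadic

Sort the hues: 21°, 141°, 261°.
Successive gaps around the wheel: 120°, 120°, 120°.
Three hues equally spaced 120° apart form a triad.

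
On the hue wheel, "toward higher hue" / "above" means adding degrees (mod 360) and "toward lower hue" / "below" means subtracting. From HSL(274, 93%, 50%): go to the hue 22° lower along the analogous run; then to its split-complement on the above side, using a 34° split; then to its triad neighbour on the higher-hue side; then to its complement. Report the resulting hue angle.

46°

274 − 22 = 252°   (analog 22° ↓)
252 + 214 = 466 → 466 − 360 = 106°   (split-comp 34° ↑)
106 + 120 = 226°   (triadic ↑)
226 + 180 = 406 → 406 − 360 = 46°   (complement)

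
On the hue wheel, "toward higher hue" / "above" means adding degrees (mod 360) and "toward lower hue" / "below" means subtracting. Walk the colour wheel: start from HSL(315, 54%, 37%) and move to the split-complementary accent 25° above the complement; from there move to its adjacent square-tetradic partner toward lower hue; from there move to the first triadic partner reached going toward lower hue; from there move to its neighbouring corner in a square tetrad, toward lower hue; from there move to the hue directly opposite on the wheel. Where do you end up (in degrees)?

40°

split-comp 25° ↑ +205°: 315 + 205 = 520 → 520 − 360 = 160°
square ↓ −90°: 160 − 90 = 70°
triadic ↓ −120°: 70 − 120 = -50 → -50 + 360 = 310°
square ↓ −90°: 310 − 90 = 220°
complement +180°: 220 + 180 = 400 → 400 − 360 = 40°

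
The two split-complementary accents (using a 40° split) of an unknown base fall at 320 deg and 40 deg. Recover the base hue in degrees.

180°

The accents sit 40° either side of the complement, so the complement is their short-arc midpoint on the wheel.
Short-arc midpoint of 320° and 40°: 0°.
Base is 180° from the complement: 0 − 180 = -180 → -180 + 360 = 180°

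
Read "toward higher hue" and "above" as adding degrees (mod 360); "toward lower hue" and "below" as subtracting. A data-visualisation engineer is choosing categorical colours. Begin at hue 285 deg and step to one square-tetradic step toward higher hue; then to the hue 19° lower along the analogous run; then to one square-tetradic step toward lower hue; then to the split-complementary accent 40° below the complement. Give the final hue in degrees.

46°

square ↑ +90°: 285 + 90 = 375 → 375 − 360 = 15°
analog 19° ↓ −19°: 15 − 19 = -4 → -4 + 360 = 356°
square ↓ −90°: 356 − 90 = 266°
split-comp 40° ↓ +140°: 266 + 140 = 406 → 406 − 360 = 46°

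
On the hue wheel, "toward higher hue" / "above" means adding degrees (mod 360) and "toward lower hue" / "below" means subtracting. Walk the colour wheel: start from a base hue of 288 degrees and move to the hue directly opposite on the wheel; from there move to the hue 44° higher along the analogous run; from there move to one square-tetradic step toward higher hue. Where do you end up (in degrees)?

288 + 180 = 468 → 468 − 360 = 108°   (complement)
108 + 44 = 152°   (analog 44° ↑)
152 + 90 = 242°   (square ↑)

242°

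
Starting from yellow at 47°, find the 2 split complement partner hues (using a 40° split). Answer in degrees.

187° and 267°

Split-complementary hues sit 40° either side of the complement.
Complement of 47°: 47 + 180 = 227°
227 − 40 = 187°
227 + 40 = 267°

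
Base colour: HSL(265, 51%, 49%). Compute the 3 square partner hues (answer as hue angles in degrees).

355°, 85°, 175°

265 + 90 = 355°
265 + 180 = 445 → 445 − 360 = 85°
265 + 270 = 535 → 535 − 360 = 175°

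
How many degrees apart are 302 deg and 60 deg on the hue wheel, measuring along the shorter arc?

|302 − 60| = 242.
The shorter arc is 360 − 242 = 118°.

118°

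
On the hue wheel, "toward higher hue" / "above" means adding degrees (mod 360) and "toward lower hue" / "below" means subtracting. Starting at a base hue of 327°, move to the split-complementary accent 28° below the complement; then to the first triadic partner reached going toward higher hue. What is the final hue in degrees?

split-comp 28° ↓ +152°: 327 + 152 = 479 → 479 − 360 = 119°
triadic ↑ +120°: 119 + 120 = 239°

239°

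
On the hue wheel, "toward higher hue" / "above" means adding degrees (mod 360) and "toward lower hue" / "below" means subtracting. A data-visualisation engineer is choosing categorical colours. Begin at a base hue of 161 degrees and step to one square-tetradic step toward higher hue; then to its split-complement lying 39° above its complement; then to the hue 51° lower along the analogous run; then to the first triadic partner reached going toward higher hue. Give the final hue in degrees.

179°

161 + 90 = 251°   (square ↑)
251 + 219 = 470 → 470 − 360 = 110°   (split-comp 39° ↑)
110 − 51 = 59°   (analog 51° ↓)
59 + 120 = 179°   (triadic ↑)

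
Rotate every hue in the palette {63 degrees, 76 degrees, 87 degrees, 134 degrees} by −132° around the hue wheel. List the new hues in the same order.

63 − 132 = -69 → -69 + 360 = 291°
76 − 132 = -56 → -56 + 360 = 304°
87 − 132 = -45 → -45 + 360 = 315°
134 − 132 = 2°

291°, 304°, 315°, 2°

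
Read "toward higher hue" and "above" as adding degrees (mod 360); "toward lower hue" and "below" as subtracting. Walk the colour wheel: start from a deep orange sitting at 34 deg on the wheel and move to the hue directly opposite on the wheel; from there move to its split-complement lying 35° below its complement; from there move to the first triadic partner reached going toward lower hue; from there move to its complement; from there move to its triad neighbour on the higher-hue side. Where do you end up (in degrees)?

34 + 180 = 214°   (complement)
214 + 145 = 359°   (split-comp 35° ↓)
359 − 120 = 239°   (triadic ↓)
239 + 180 = 419 → 419 − 360 = 59°   (complement)
59 + 120 = 179°   (triadic ↑)

179°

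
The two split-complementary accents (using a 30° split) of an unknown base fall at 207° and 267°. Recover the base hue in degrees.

57°

The accents sit 30° either side of the complement, so the complement is their short-arc midpoint on the wheel.
Short-arc midpoint of 207° and 267°: 237°.
Base is 180° from the complement: 237 − 180 = 57°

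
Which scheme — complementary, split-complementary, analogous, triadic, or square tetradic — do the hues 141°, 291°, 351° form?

Sort the hues: 141°, 291°, 351°.
Successive gaps around the wheel: 150°, 60°, 150°.
Two 150° gaps and one 60° gap — a base hue opposite a pair of accents 30° either side of its complement — is the split-complementary pattern.

split-complementary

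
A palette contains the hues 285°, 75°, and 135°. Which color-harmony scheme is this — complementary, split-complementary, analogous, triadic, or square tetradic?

Sort the hues: 75°, 135°, 285°.
Successive gaps around the wheel: 60°, 150°, 150°.
Two 150° gaps and one 60° gap — a base hue opposite a pair of accents 30° either side of its complement — is the split-complementary pattern.

split-complementary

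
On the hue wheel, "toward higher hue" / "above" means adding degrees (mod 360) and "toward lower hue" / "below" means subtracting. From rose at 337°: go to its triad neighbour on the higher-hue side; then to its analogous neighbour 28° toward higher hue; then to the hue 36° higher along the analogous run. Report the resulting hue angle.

337 + 120 = 457 → 457 − 360 = 97°   (triadic ↑)
97 + 28 = 125°   (analog 28° ↑)
125 + 36 = 161°   (analog 36° ↑)

161°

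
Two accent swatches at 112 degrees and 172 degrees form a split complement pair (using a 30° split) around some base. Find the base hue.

The accents sit 30° either side of the complement, so the complement is their short-arc midpoint on the wheel.
Short-arc midpoint of 112° and 172°: 142°.
Base is 180° from the complement: 142 − 180 = -38 → -38 + 360 = 322°

322°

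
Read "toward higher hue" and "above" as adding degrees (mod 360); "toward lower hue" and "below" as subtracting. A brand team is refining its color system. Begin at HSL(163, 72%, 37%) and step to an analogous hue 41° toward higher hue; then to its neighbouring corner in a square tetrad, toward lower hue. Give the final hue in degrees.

114°

analog 41° ↑ +41°: 163 + 41 = 204°
square ↓ −90°: 204 − 90 = 114°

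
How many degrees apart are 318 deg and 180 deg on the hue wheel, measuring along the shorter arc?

|318 − 180| = 138.
138 ≤ 180, so the shorter arc is 138°.

138°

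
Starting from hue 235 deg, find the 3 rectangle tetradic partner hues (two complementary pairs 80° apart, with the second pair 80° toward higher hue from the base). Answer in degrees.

A rectangular tetradic uses two complementary pairs 80° apart: offsets 0°, 80°, 180°, 260°.
235 + 80 = 315°
235 + 180 = 415 → 415 − 360 = 55°
235 + 260 = 495 → 495 − 360 = 135°

315°, 55° and 135°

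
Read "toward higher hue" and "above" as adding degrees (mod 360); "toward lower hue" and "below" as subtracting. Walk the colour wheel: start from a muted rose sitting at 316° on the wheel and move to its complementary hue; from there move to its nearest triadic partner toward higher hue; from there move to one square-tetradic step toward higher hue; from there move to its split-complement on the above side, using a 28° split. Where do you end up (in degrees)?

complement +180°: 316 + 180 = 496 → 496 − 360 = 136°
triadic ↑ +120°: 136 + 120 = 256°
square ↑ +90°: 256 + 90 = 346°
split-comp 28° ↑ +208°: 346 + 208 = 554 → 554 − 360 = 194°

194°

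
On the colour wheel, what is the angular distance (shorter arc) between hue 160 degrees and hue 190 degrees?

30°

|160 − 190| = 30.
30 ≤ 180, so the shorter arc is 30°.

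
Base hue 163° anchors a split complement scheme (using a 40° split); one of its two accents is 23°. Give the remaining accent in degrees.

Split-complementary hues sit 40° either side of the complement.
Complement of the base 163°: 163 + 180 = 343°
The given accent 23° is 40° one side of 343°; the other accent sits 40° the other side: 343 − 40 = 303°

303°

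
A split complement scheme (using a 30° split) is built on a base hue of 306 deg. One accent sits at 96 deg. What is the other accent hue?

Split-complementary hues sit 30° either side of the complement.
Complement of the base 306°: 306 + 180 = 486 → 486 − 360 = 126°
The given accent 96° is 30° one side of 126°; the other accent sits 30° the other side: 126 + 30 = 156°

156°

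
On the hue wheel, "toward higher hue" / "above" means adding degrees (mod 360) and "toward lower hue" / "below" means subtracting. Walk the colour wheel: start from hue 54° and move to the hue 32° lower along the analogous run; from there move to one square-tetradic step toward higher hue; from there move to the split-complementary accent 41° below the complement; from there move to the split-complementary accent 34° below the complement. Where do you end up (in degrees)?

37°

analog 32° ↓ −32°: 54 − 32 = 22°
square ↑ +90°: 22 + 90 = 112°
split-comp 41° ↓ +139°: 112 + 139 = 251°
split-comp 34° ↓ +146°: 251 + 146 = 397 → 397 − 360 = 37°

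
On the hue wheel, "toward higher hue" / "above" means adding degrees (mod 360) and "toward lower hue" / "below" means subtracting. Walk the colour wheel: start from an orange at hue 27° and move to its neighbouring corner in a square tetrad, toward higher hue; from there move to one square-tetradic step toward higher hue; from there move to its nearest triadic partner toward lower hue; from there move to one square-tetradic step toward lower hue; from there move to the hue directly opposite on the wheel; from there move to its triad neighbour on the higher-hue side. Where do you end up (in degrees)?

297°

27 + 90 = 117°   (square ↑)
117 + 90 = 207°   (square ↑)
207 − 120 = 87°   (triadic ↓)
87 − 90 = -3 → -3 + 360 = 357°   (square ↓)
357 + 180 = 537 → 537 − 360 = 177°   (complement)
177 + 120 = 297°   (triadic ↑)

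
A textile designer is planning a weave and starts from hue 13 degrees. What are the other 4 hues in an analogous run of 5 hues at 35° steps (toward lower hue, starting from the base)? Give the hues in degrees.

338°, 303°, 268°, 233°

Analogous hues sit every 35° along the wheel.
13 − 35 = -22 → -22 + 360 = 338°
13 − 70 = -57 → -57 + 360 = 303°
13 − 105 = -92 → -92 + 360 = 268°
13 − 140 = -127 → -127 + 360 = 233°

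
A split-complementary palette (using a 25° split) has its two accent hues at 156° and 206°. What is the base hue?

1°

The accents sit 25° either side of the complement, so the complement is their short-arc midpoint on the wheel.
Short-arc midpoint of 156° and 206°: 181°.
Base is 180° from the complement: 181 − 180 = 1°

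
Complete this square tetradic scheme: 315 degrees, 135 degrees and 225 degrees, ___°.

45°

A square tetradic scheme places four hues every 90°.
The full set through 135° is {45°, 135°, 225°, 315°}.
Given {135°, 225°, 315°}, the missing hue is 45°.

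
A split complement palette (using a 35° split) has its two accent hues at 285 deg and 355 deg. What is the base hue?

The accents sit 35° either side of the complement, so the complement is their short-arc midpoint on the wheel.
Short-arc midpoint of 285° and 355°: 320°.
Base is 180° from the complement: 320 − 180 = 140°

140°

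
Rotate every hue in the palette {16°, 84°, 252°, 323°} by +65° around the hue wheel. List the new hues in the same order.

81°, 149°, 317°, 28°

16 + 65 = 81°
84 + 65 = 149°
252 + 65 = 317°
323 + 65 = 388 → 388 − 360 = 28°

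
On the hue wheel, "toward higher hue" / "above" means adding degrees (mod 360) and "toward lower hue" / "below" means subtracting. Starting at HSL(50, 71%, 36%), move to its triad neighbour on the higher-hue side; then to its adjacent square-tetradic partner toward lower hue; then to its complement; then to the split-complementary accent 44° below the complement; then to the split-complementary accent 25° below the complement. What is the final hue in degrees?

50 + 120 = 170°   (triadic ↑)
170 − 90 = 80°   (square ↓)
80 + 180 = 260°   (complement)
260 + 136 = 396 → 396 − 360 = 36°   (split-comp 44° ↓)
36 + 155 = 191°   (split-comp 25° ↓)

191°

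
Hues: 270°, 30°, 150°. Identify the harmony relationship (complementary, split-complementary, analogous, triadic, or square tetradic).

triadic

Sort the hues: 30°, 150°, 270°.
Successive gaps around the wheel: 120°, 120°, 120°.
Three hues equally spaced 120° apart form a triad.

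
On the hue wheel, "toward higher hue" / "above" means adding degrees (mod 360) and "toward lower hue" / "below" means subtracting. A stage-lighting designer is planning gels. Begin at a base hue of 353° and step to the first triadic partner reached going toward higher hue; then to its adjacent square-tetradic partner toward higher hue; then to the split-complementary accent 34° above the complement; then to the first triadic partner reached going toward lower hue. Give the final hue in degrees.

triadic ↑ +120°: 353 + 120 = 473 → 473 − 360 = 113°
square ↑ +90°: 113 + 90 = 203°
split-comp 34° ↑ +214°: 203 + 214 = 417 → 417 − 360 = 57°
triadic ↓ −120°: 57 − 120 = -63 → -63 + 360 = 297°

297°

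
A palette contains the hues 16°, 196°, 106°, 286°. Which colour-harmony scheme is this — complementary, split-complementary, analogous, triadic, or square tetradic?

square tetradic

Sort the hues: 16°, 106°, 196°, 286°.
Successive gaps around the wheel: 90°, 90°, 90°, 90°.
Four hues every 90° form a square tetradic scheme.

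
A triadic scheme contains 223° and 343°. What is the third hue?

A triad spaces three hues 120° apart.
The full set is {103°, 223°, 343°}.

103°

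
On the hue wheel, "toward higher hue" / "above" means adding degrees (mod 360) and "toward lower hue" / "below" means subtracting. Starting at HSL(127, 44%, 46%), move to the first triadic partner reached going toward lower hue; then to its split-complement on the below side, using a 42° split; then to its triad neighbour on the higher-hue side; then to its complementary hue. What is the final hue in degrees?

85°

127 − 120 = 7°   (triadic ↓)
7 + 138 = 145°   (split-comp 42° ↓)
145 + 120 = 265°   (triadic ↑)
265 + 180 = 445 → 445 − 360 = 85°   (complement)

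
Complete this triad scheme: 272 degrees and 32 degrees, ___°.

A triad places three hues 120° apart.
The full set through 32° is {32°, 152°, 272°}.
Given {32°, 272°}, the missing hue is 152°.

152°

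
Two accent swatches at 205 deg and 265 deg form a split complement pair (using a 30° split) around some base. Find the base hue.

55°

The accents sit 30° either side of the complement, so the complement is their short-arc midpoint on the wheel.
Short-arc midpoint of 205° and 265°: 235°.
Base is 180° from the complement: 235 − 180 = 55°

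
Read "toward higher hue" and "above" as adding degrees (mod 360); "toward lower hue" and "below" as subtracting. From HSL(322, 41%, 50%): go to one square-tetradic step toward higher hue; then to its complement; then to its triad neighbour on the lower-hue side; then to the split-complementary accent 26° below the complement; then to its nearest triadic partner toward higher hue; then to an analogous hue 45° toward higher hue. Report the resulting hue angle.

71°

+90° (square ↑): 322 + 90 = 412 → 412 − 360 = 52°
+180° (complement): 52 + 180 = 232°
−120° (triadic ↓): 232 − 120 = 112°
+154° (split-comp 26° ↓): 112 + 154 = 266°
+120° (triadic ↑): 266 + 120 = 386 → 386 − 360 = 26°
+45° (analog 45° ↑): 26 + 45 = 71°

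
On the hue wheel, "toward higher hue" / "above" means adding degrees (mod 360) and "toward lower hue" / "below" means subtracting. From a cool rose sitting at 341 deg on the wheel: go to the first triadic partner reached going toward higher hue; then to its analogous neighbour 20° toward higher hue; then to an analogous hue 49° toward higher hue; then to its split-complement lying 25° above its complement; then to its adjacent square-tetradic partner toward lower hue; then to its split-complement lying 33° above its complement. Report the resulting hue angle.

341 + 120 = 461 → 461 − 360 = 101°   (triadic ↑)
101 + 20 = 121°   (analog 20° ↑)
121 + 49 = 170°   (analog 49° ↑)
170 + 205 = 375 → 375 − 360 = 15°   (split-comp 25° ↑)
15 − 90 = -75 → -75 + 360 = 285°   (square ↓)
285 + 213 = 498 → 498 − 360 = 138°   (split-comp 33° ↑)

138°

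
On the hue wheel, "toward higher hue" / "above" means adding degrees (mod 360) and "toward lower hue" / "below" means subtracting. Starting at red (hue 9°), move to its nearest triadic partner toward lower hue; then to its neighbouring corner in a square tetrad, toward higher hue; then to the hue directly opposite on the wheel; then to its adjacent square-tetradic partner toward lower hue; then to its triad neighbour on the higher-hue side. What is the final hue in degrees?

189°

9 − 120 = -111 → -111 + 360 = 249°   (triadic ↓)
249 + 90 = 339°   (square ↑)
339 + 180 = 519 → 519 − 360 = 159°   (complement)
159 − 90 = 69°   (square ↓)
69 + 120 = 189°   (triadic ↑)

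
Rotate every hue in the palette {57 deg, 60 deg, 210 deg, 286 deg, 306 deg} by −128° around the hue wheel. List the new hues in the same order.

289°, 292°, 82°, 158°, 178°

57 − 128 = -71 → -71 + 360 = 289°
60 − 128 = -68 → -68 + 360 = 292°
210 − 128 = 82°
286 − 128 = 158°
306 − 128 = 178°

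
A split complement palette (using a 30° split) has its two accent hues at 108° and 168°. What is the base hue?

The accents sit 30° either side of the complement, so the complement is their short-arc midpoint on the wheel.
Short-arc midpoint of 108° and 168°: 138°.
Base is 180° from the complement: 138 − 180 = -42 → -42 + 360 = 318°

318°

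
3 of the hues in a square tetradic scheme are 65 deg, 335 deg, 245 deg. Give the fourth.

155°

A square tetradic scheme places four hues every 90°.
The full set through 65° is {65°, 155°, 245°, 335°}.
Given {65°, 245°, 335°}, the missing hue is 155°.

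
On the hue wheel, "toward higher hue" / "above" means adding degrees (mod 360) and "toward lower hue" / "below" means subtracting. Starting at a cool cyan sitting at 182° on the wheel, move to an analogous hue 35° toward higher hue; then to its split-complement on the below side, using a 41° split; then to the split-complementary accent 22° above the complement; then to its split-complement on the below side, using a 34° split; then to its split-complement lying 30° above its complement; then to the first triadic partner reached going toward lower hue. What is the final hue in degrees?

+35° (analog 35° ↑): 182 + 35 = 217°
+139° (split-comp 41° ↓): 217 + 139 = 356°
+202° (split-comp 22° ↑): 356 + 202 = 558 → 558 − 360 = 198°
+146° (split-comp 34° ↓): 198 + 146 = 344°
+210° (split-comp 30° ↑): 344 + 210 = 554 → 554 − 360 = 194°
−120° (triadic ↓): 194 − 120 = 74°

74°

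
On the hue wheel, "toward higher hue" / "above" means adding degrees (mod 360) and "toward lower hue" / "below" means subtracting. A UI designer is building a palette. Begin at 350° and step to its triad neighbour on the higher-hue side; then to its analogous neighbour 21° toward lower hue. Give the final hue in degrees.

89°

350 + 120 = 470 → 470 − 360 = 110°   (triadic ↑)
110 − 21 = 89°   (analog 21° ↓)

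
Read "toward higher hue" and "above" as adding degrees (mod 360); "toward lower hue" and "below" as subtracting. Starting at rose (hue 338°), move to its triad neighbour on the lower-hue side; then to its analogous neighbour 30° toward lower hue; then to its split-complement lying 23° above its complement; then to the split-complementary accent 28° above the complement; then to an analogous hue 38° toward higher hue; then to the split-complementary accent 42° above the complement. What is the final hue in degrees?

triadic ↓ −120°: 338 − 120 = 218°
analog 30° ↓ −30°: 218 − 30 = 188°
split-comp 23° ↑ +203°: 188 + 203 = 391 → 391 − 360 = 31°
split-comp 28° ↑ +208°: 31 + 208 = 239°
analog 38° ↑ +38°: 239 + 38 = 277°
split-comp 42° ↑ +222°: 277 + 222 = 499 → 499 − 360 = 139°

139°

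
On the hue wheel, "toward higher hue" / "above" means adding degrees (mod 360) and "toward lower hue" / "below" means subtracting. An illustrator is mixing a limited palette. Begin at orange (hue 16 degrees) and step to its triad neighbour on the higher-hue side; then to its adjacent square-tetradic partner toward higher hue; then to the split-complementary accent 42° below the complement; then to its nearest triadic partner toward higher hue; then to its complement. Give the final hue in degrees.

304°

16 + 120 = 136°   (triadic ↑)
136 + 90 = 226°   (square ↑)
226 + 138 = 364 → 364 − 360 = 4°   (split-comp 42° ↓)
4 + 120 = 124°   (triadic ↑)
124 + 180 = 304°   (complement)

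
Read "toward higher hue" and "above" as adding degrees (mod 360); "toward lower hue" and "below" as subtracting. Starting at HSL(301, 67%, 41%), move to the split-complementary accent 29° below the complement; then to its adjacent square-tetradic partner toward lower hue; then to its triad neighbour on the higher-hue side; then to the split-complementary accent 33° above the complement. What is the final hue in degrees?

335°

+151° (split-comp 29° ↓): 301 + 151 = 452 → 452 − 360 = 92°
−90° (square ↓): 92 − 90 = 2°
+120° (triadic ↑): 2 + 120 = 122°
+213° (split-comp 33° ↑): 122 + 213 = 335°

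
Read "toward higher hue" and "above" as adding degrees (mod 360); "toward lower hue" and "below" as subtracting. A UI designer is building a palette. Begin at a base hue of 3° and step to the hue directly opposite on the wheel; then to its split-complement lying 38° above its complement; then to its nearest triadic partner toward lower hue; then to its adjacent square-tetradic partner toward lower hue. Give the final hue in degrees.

+180° (complement): 3 + 180 = 183°
+218° (split-comp 38° ↑): 183 + 218 = 401 → 401 − 360 = 41°
−120° (triadic ↓): 41 − 120 = -79 → -79 + 360 = 281°
−90° (square ↓): 281 − 90 = 191°

191°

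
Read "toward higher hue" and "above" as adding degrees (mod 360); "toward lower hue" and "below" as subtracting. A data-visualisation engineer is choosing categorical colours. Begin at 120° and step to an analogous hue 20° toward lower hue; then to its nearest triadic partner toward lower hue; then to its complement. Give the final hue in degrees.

160°

−20° (analog 20° ↓): 120 − 20 = 100°
−120° (triadic ↓): 100 − 120 = -20 → -20 + 360 = 340°
+180° (complement): 340 + 180 = 520 → 520 − 360 = 160°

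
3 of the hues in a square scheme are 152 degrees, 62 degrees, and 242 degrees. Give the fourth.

A square tetradic scheme places four hues every 90°.
The full set through 62° is {62°, 152°, 242°, 332°}.
Given {62°, 152°, 242°}, the missing hue is 332°.

332°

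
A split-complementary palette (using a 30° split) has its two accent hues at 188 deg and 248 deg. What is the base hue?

The accents sit 30° either side of the complement, so the complement is their short-arc midpoint on the wheel.
Short-arc midpoint of 188° and 248°: 218°.
Base is 180° from the complement: 218 − 180 = 38°

38°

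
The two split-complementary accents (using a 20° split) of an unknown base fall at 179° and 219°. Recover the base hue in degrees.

The accents sit 20° either side of the complement, so the complement is their short-arc midpoint on the wheel.
Short-arc midpoint of 179° and 219°: 199°.
Base is 180° from the complement: 199 − 180 = 19°

19°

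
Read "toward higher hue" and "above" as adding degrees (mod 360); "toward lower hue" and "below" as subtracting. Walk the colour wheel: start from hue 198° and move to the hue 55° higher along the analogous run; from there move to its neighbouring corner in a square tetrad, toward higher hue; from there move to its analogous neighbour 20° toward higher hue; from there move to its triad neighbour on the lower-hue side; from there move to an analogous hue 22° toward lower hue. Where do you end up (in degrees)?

198 + 55 = 253°   (analog 55° ↑)
253 + 90 = 343°   (square ↑)
343 + 20 = 363 → 363 − 360 = 3°   (analog 20° ↑)
3 − 120 = -117 → -117 + 360 = 243°   (triadic ↓)
243 − 22 = 221°   (analog 22° ↓)

221°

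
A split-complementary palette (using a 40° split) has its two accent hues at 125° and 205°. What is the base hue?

The accents sit 40° either side of the complement, so the complement is their short-arc midpoint on the wheel.
Short-arc midpoint of 125° and 205°: 165°.
Base is 180° from the complement: 165 − 180 = -15 → -15 + 360 = 345°

345°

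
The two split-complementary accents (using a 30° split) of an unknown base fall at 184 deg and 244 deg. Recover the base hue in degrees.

The accents sit 30° either side of the complement, so the complement is their short-arc midpoint on the wheel.
Short-arc midpoint of 184° and 244°: 214°.
Base is 180° from the complement: 214 − 180 = 34°

34°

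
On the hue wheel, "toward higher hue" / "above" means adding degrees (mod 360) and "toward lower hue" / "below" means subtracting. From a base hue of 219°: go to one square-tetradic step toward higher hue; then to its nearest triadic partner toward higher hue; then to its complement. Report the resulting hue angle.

249°

square ↑ +90°: 219 + 90 = 309°
triadic ↑ +120°: 309 + 120 = 429 → 429 − 360 = 69°
complement +180°: 69 + 180 = 249°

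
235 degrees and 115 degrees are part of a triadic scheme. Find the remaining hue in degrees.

A triad places three hues 120° apart.
The full set through 115° is {115°, 235°, 355°}.
Given {115°, 235°}, the missing hue is 355°.

355°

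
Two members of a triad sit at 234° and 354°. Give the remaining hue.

114°

A triad spaces three hues 120° apart.
The full set is {114°, 234°, 354°}.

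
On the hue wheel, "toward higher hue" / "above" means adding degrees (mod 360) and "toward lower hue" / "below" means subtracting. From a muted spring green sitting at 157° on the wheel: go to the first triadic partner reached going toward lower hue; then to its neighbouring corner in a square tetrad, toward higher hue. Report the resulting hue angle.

127°

157 − 120 = 37°   (triadic ↓)
37 + 90 = 127°   (square ↑)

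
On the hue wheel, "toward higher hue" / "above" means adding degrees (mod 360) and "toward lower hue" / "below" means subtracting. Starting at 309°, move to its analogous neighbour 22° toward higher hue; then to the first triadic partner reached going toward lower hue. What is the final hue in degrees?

211°

+22° (analog 22° ↑): 309 + 22 = 331°
−120° (triadic ↓): 331 − 120 = 211°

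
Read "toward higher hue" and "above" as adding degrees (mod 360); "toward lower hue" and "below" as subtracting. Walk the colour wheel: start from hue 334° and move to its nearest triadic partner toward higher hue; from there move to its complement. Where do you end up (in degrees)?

274°

triadic ↑ +120°: 334 + 120 = 454 → 454 − 360 = 94°
complement +180°: 94 + 180 = 274°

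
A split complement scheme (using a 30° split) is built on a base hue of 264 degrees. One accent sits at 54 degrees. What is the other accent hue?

Split-complementary hues sit 30° either side of the complement.
Complement of the base 264°: 264 + 180 = 444 → 444 − 360 = 84°
The given accent 54° is 30° one side of 84°; the other accent sits 30° the other side: 84 + 30 = 114°

114°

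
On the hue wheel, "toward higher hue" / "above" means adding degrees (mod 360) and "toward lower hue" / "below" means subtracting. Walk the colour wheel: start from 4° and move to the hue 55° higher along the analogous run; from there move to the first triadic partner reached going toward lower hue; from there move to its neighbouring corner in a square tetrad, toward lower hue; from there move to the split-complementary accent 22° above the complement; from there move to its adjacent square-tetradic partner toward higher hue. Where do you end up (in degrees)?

141°

+55° (analog 55° ↑): 4 + 55 = 59°
−120° (triadic ↓): 59 − 120 = -61 → -61 + 360 = 299°
−90° (square ↓): 299 − 90 = 209°
+202° (split-comp 22° ↑): 209 + 202 = 411 → 411 − 360 = 51°
+90° (square ↑): 51 + 90 = 141°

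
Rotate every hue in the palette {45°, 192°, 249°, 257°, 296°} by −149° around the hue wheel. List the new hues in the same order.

45 − 149 = -104 → -104 + 360 = 256°
192 − 149 = 43°
249 − 149 = 100°
257 − 149 = 108°
296 − 149 = 147°

256°, 43°, 100°, 108°, 147°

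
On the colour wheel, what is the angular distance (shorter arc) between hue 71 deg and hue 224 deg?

|71 − 224| = 153.
153 ≤ 180, so the shorter arc is 153°.

153°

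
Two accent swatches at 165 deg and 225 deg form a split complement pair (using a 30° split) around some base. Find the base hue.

15°

The accents sit 30° either side of the complement, so the complement is their short-arc midpoint on the wheel.
Short-arc midpoint of 165° and 225°: 195°.
Base is 180° from the complement: 195 − 180 = 15°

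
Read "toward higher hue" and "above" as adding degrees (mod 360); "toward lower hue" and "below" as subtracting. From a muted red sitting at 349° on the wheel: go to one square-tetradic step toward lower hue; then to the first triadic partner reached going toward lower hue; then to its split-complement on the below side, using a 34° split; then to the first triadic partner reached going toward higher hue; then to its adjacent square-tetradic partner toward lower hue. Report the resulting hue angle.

315°

square ↓ −90°: 349 − 90 = 259°
triadic ↓ −120°: 259 − 120 = 139°
split-comp 34° ↓ +146°: 139 + 146 = 285°
triadic ↑ +120°: 285 + 120 = 405 → 405 − 360 = 45°
square ↓ −90°: 45 − 90 = -45 → -45 + 360 = 315°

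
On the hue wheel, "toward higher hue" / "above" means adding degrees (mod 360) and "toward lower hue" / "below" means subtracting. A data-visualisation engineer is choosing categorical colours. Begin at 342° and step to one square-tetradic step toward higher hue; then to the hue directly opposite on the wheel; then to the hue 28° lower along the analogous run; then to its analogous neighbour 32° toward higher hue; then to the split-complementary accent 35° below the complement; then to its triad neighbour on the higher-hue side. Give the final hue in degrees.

161°

+90° (square ↑): 342 + 90 = 432 → 432 − 360 = 72°
+180° (complement): 72 + 180 = 252°
−28° (analog 28° ↓): 252 − 28 = 224°
+32° (analog 32° ↑): 224 + 32 = 256°
+145° (split-comp 35° ↓): 256 + 145 = 401 → 401 − 360 = 41°
+120° (triadic ↑): 41 + 120 = 161°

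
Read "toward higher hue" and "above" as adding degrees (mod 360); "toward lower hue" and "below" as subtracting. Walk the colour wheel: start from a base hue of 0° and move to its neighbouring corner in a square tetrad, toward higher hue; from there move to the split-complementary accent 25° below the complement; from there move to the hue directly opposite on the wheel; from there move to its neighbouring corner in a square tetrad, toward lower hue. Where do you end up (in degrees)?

+90° (square ↑): 0 + 90 = 90°
+155° (split-comp 25° ↓): 90 + 155 = 245°
+180° (complement): 245 + 180 = 425 → 425 − 360 = 65°
−90° (square ↓): 65 − 90 = -25 → -25 + 360 = 335°

335°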